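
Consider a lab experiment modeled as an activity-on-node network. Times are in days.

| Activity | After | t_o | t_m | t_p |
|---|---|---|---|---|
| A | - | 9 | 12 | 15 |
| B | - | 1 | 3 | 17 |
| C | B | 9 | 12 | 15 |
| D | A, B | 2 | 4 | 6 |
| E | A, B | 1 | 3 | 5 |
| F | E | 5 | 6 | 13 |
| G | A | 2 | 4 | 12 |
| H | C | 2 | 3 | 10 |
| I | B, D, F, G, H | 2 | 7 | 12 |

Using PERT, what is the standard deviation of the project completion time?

te_A = (9 + 4·12 + 15)/6 = 72/6 = 12; σ²_A = ((15−9)/6)² = 1.000
te_B = (1 + 4·3 + 17)/6 = 30/6 = 5; σ²_B = ((17−1)/6)² = 7.111
te_C = (9 + 4·12 + 15)/6 = 72/6 = 12; σ²_C = ((15−9)/6)² = 1.000
te_D = (2 + 4·4 + 6)/6 = 24/6 = 4; σ²_D = ((6−2)/6)² = 0.444
te_E = (1 + 4·3 + 5)/6 = 18/6 = 3; σ²_E = ((5−1)/6)² = 0.444
te_F = (5 + 4·6 + 13)/6 = 42/6 = 7; σ²_F = ((13−5)/6)² = 1.778
te_G = (2 + 4·4 + 12)/6 = 30/6 = 5; σ²_G = ((12−2)/6)² = 2.778
te_H = (2 + 4·3 + 10)/6 = 24/6 = 4; σ²_H = ((10−2)/6)² = 1.778
te_I = (2 + 4·7 + 12)/6 = 42/6 = 7; σ²_I = ((12−2)/6)² = 2.778

Forward pass:
ES_A = 0; EF_A = 12
ES_B = 0; EF_B = 5
ES_C = 5; EF_C = 5+12 = 17
ES_D = max(EF_A=12, EF_B=5) = 12; EF_D = 12+4 = 16
ES_E = max(EF_A=12, EF_B=5) = 12; EF_E = 12+3 = 15
ES_F = 15; EF_F = 15+7 = 22
ES_G = 12; EF_G = 12+5 = 17
ES_H = 17; EF_H = 17+4 = 21
ES_I = max(EF_B=5, EF_D=16, EF_F=22, EF_G=17, EF_H=21) = 22; EF_I = 22+7 = 29
Expected project duration μ = 29 days. Critical path: A → E → F → I.

Variance along critical path = 1.000 + 0.444 + 1.778 + 2.778 = 6.000
σ = √6.000 = 2.449 days

2.45 days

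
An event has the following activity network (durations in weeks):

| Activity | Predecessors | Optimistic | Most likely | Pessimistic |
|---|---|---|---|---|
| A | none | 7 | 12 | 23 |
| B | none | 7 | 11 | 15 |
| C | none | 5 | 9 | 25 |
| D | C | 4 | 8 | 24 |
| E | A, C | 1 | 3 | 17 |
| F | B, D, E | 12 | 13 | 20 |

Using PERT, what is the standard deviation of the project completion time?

4.90 weeks

te_A = (7 + 4·12 + 23)/6 = 78/6 = 13; σ²_A = ((23−7)/6)² = 7.111
te_B = (7 + 4·11 + 15)/6 = 66/6 = 11; σ²_B = ((15−7)/6)² = 1.778
te_C = (5 + 4·9 + 25)/6 = 66/6 = 11; σ²_C = ((25−5)/6)² = 11.111
te_D = (4 + 4·8 + 24)/6 = 60/6 = 10; σ²_D = ((24−4)/6)² = 11.111
te_E = (1 + 4·3 + 17)/6 = 30/6 = 5; σ²_E = ((17−1)/6)² = 7.111
te_F = (12 + 4·13 + 20)/6 = 84/6 = 14; σ²_F = ((20−12)/6)² = 1.778

Forward pass:
ES_A = 0; EF_A = 13
ES_B = 0; EF_B = 11
ES_C = 0; EF_C = 11
ES_D = 11; EF_D = 11+10 = 21
ES_E = max(EF_A=13, EF_C=11) = 13; EF_E = 13+5 = 18
ES_F = max(EF_B=11, EF_D=21, EF_E=18) = 21; EF_F = 21+14 = 35
Expected project duration μ = 35 weeks. Critical path: C → D → F.

Variance along critical path = 11.111 + 11.111 + 1.778 = 24.000
σ = √24.000 = 4.899 weeks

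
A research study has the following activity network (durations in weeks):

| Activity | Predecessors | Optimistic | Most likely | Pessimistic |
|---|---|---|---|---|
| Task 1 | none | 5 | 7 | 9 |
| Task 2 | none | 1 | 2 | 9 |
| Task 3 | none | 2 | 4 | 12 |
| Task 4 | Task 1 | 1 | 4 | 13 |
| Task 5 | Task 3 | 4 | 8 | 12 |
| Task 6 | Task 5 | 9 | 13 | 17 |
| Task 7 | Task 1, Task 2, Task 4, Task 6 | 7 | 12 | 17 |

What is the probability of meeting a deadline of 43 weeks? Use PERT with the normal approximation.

0.951

te_Task 1 = (5 + 4·7 + 9)/6 = 42/6 = 7; σ²_Task 1 = ((9−5)/6)² = 0.444
te_Task 2 = (1 + 4·2 + 9)/6 = 18/6 = 3; σ²_Task 2 = ((9−1)/6)² = 1.778
te_Task 3 = (2 + 4·4 + 12)/6 = 30/6 = 5; σ²_Task 3 = ((12−2)/6)² = 2.778
te_Task 4 = (1 + 4·4 + 13)/6 = 30/6 = 5; σ²_Task 4 = ((13−1)/6)² = 4.000
te_Task 5 = (4 + 4·8 + 12)/6 = 48/6 = 8; σ²_Task 5 = ((12−4)/6)² = 1.778
te_Task 6 = (9 + 4·13 + 17)/6 = 78/6 = 13; σ²_Task 6 = ((17−9)/6)² = 1.778
te_Task 7 = (7 + 4·12 + 17)/6 = 72/6 = 12; σ²_Task 7 = ((17−7)/6)² = 2.778

Forward pass:
ES_Task 1 = 0; EF_Task 1 = 7
ES_Task 2 = 0; EF_Task 2 = 3
ES_Task 3 = 0; EF_Task 3 = 5
ES_Task 4 = 7; EF_Task 4 = 7+5 = 12
ES_Task 5 = 5; EF_Task 5 = 5+8 = 13
ES_Task 6 = 13; EF_Task 6 = 13+13 = 26
ES_Task 7 = max(EF_Task 1=7, EF_Task 2=3, EF_Task 4=12, EF_Task 6=26) = 26; EF_Task 7 = 26+12 = 38
Expected project duration μ = 38 weeks. Critical path: Task 3 → Task 5 → Task 6 → Task 7.

Variance along critical path = 2.778 + 1.778 + 1.778 + 2.778 = 9.111; σ = √9.111 = 3.018 weeks.
Z = (43 − 38) / 3.018 = 1.656
P(T ≤ 43) = Φ(1.656) ≈ 0.951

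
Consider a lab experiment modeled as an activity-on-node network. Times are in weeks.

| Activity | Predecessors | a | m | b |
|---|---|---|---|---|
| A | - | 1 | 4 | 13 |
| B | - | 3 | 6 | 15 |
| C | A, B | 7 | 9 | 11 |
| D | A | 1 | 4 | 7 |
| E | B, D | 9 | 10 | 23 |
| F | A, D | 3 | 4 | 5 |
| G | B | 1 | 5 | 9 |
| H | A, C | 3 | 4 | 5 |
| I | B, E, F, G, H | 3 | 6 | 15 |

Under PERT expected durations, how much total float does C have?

1 weeks

te_A = (1 + 4·4 + 13)/6 = 30/6 = 5
te_B = (3 + 4·6 + 15)/6 = 42/6 = 7
te_C = (7 + 4·9 + 11)/6 = 54/6 = 9
te_D = (1 + 4·4 + 7)/6 = 24/6 = 4
te_E = (9 + 4·10 + 23)/6 = 72/6 = 12
te_F = (3 + 4·4 + 5)/6 = 24/6 = 4
te_G = (1 + 4·5 + 9)/6 = 30/6 = 5
te_H = (3 + 4·4 + 5)/6 = 24/6 = 4
te_I = (3 + 4·6 + 15)/6 = 42/6 = 7

Forward pass:
ES_A = 0; EF_A = 5
ES_B = 0; EF_B = 7
ES_C = max(EF_A=5, EF_B=7) = 7; EF_C = 7+9 = 16
ES_D = 5; EF_D = 5+4 = 9
ES_E = max(EF_B=7, EF_D=9) = 9; EF_E = 9+12 = 21
ES_F = max(EF_A=5, EF_D=9) = 9; EF_F = 9+4 = 13
ES_G = 7; EF_G = 7+5 = 12
ES_H = max(EF_A=5, EF_C=16) = 16; EF_H = 16+4 = 20
ES_I = max(EF_B=7, EF_E=21, EF_F=13, EF_G=12, EF_H=20) = 21; EF_I = 21+7 = 28
Expected project duration μ = 28 weeks. Critical path: A → D → E → I.

Backward pass:
LF_I = 28; LS_I = 28−7 = 21
LF_H = LS_I = 21; LS_H = 21−4 = 17
LF_G = LS_I = 21; LS_G = 21−5 = 16
LF_F = LS_I = 21; LS_F = 21−4 = 17
LF_E = LS_I = 21; LS_E = 21−12 = 9
LF_D = min(LS_E=9, LS_F=17) = 9; LS_D = 9−4 = 5
LF_C = LS_H = 17; LS_C = 17−9 = 8
LF_B = min(LS_C=8, LS_E=9, LS_G=16, LS_I=21) = 8; LS_B = 8−7 = 1
LF_A = min(LS_C=8, LS_D=5, LS_F=17, LS_H=17) = 5; LS_A = 5−5 = 0
Slack_C = LS_C − ES_C = 8 − 7 = 1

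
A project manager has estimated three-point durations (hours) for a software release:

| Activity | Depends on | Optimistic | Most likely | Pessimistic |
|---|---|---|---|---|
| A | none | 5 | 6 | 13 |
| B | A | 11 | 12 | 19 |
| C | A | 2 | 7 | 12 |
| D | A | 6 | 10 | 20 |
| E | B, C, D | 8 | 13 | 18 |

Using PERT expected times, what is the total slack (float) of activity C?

6 hours

te_A = (5 + 4·6 + 13)/6 = 42/6 = 7
te_B = (11 + 4·12 + 19)/6 = 78/6 = 13
te_C = (2 + 4·7 + 12)/6 = 42/6 = 7
te_D = (6 + 4·10 + 20)/6 = 66/6 = 11
te_E = (8 + 4·13 + 18)/6 = 78/6 = 13

Forward pass:
ES_A = 0; EF_A = 7
ES_B = 7; EF_B = 7+13 = 20
ES_C = 7; EF_C = 7+7 = 14
ES_D = 7; EF_D = 7+11 = 18
ES_E = max(EF_B=20, EF_C=14, EF_D=18) = 20; EF_E = 20+13 = 33
Expected project duration μ = 33 hours. Critical path: A → B → E.

Backward pass:
LF_E = 33; LS_E = 33−13 = 20
LF_D = LS_E = 20; LS_D = 20−11 = 9
LF_C = LS_E = 20; LS_C = 20−7 = 13
LF_B = LS_E = 20; LS_B = 20−13 = 7
LF_A = min(LS_B=7, LS_C=13, LS_D=9) = 7; LS_A = 7−7 = 0
Slack_C = LS_C − ES_C = 13 − 7 = 6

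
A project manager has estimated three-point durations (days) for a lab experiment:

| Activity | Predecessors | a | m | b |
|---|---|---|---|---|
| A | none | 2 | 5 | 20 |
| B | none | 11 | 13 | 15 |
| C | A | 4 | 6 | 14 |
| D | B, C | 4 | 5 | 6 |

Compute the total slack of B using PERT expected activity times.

te_A = (2 + 4·5 + 20)/6 = 42/6 = 7
te_B = (11 + 4·13 + 15)/6 = 78/6 = 13
te_C = (4 + 4·6 + 14)/6 = 42/6 = 7
te_D = (4 + 4·5 + 6)/6 = 30/6 = 5

Forward pass:
ES_A = 0; EF_A = 7
ES_B = 0; EF_B = 13
ES_C = 7; EF_C = 7+7 = 14
ES_D = max(EF_B=13, EF_C=14) = 14; EF_D = 14+5 = 19
Expected project duration μ = 19 days. Critical path: A → C → D.

Backward pass:
LF_D = 19; LS_D = 19−5 = 14
LF_C = LS_D = 14; LS_C = 14−7 = 7
LF_B = LS_D = 14; LS_B = 14−13 = 1
LF_A = LS_C = 7; LS_A = 7−7 = 0
Slack_B = LS_B − ES_B = 1 − 0 = 1

1 days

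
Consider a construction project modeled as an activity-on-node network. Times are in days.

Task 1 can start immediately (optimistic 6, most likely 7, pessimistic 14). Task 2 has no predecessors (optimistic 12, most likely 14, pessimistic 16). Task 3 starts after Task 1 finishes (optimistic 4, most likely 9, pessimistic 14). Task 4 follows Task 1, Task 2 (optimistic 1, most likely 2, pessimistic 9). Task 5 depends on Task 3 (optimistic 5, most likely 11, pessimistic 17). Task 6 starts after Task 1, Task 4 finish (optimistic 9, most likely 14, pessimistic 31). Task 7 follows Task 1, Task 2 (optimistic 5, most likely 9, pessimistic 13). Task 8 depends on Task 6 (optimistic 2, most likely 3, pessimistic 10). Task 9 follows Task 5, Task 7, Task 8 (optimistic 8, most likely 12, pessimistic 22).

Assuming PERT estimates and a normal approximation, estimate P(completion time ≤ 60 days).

te_Task 1 = (6 + 4·7 + 14)/6 = 48/6 = 8; σ²_Task 1 = ((14−6)/6)² = 1.778
te_Task 2 = (12 + 4·14 + 16)/6 = 84/6 = 14; σ²_Task 2 = ((16−12)/6)² = 0.444
te_Task 3 = (4 + 4·9 + 14)/6 = 54/6 = 9; σ²_Task 3 = ((14−4)/6)² = 2.778
te_Task 4 = (1 + 4·2 + 9)/6 = 18/6 = 3; σ²_Task 4 = ((9−1)/6)² = 1.778
te_Task 5 = (5 + 4·11 + 17)/6 = 66/6 = 11; σ²_Task 5 = ((17−5)/6)² = 4.000
te_Task 6 = (9 + 4·14 + 31)/6 = 96/6 = 16; σ²_Task 6 = ((31−9)/6)² = 13.444
te_Task 7 = (5 + 4·9 + 13)/6 = 54/6 = 9; σ²_Task 7 = ((13−5)/6)² = 1.778
te_Task 8 = (2 + 4·3 + 10)/6 = 24/6 = 4; σ²_Task 8 = ((10−2)/6)² = 1.778
te_Task 9 = (8 + 4·12 + 22)/6 = 78/6 = 13; σ²_Task 9 = ((22−8)/6)² = 5.444

Forward pass:
ES_Task 1 = 0; EF_Task 1 = 8
ES_Task 2 = 0; EF_Task 2 = 14
ES_Task 3 = 8; EF_Task 3 = 8+9 = 17
ES_Task 4 = max(EF_Task 1=8, EF_Task 2=14) = 14; EF_Task 4 = 14+3 = 17
ES_Task 5 = 17; EF_Task 5 = 17+11 = 28
ES_Task 6 = max(EF_Task 1=8, EF_Task 4=17) = 17; EF_Task 6 = 17+16 = 33
ES_Task 7 = max(EF_Task 1=8, EF_Task 2=14) = 14; EF_Task 7 = 14+9 = 23
ES_Task 8 = 33; EF_Task 8 = 33+4 = 37
ES_Task 9 = max(EF_Task 5=28, EF_Task 7=23, EF_Task 8=37) = 37; EF_Task 9 = 37+13 = 50
Expected project duration μ = 50 days. Critical path: Task 2 → Task 4 → Task 6 → Task 8 → Task 9.

Variance along critical path = 0.444 + 1.778 + 13.444 + 1.778 + 5.444 = 22.889; σ = √22.889 = 4.784 days.
Z = (60 − 50) / 4.784 = 2.090
P(T ≤ 60) = Φ(2.090) ≈ 0.982

0.982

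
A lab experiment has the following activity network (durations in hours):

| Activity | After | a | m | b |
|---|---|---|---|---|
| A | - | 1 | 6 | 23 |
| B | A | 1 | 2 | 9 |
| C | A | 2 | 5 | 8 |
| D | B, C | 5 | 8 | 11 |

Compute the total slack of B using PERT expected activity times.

2 hours

te_A = (1 + 4·6 + 23)/6 = 48/6 = 8
te_B = (1 + 4·2 + 9)/6 = 18/6 = 3
te_C = (2 + 4·5 + 8)/6 = 30/6 = 5
te_D = (5 + 4·8 + 11)/6 = 48/6 = 8

Forward pass:
ES_A = 0; EF_A = 8
ES_B = 8; EF_B = 8+3 = 11
ES_C = 8; EF_C = 8+5 = 13
ES_D = max(EF_B=11, EF_C=13) = 13; EF_D = 13+8 = 21
Expected project duration μ = 21 hours. Critical path: A → C → D.

Backward pass:
LF_D = 21; LS_D = 21−8 = 13
LF_C = LS_D = 13; LS_C = 13−5 = 8
LF_B = LS_D = 13; LS_B = 13−3 = 10
LF_A = min(LS_B=10, LS_C=8) = 8; LS_A = 8−8 = 0
Slack_B = LS_B − ES_B = 10 − 8 = 2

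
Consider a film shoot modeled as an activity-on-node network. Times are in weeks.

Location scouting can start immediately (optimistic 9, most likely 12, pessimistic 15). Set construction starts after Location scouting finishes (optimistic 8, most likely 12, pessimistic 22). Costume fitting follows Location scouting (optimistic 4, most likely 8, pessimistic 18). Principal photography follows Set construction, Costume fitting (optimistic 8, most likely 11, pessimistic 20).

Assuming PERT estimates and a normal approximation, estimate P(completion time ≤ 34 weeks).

0.177

te_Location scouting = (9 + 4·12 + 15)/6 = 72/6 = 12; σ²_Location scouting = ((15−9)/6)² = 1.000
te_Set construction = (8 + 4·12 + 22)/6 = 78/6 = 13; σ²_Set construction = ((22−8)/6)² = 5.444
te_Costume fitting = (4 + 4·8 + 18)/6 = 54/6 = 9; σ²_Costume fitting = ((18−4)/6)² = 5.444
te_Principal photography = (8 + 4·11 + 20)/6 = 72/6 = 12; σ²_Principal photography = ((20−8)/6)² = 4.000

Forward pass:
ES_Location scouting = 0; EF_Location scouting = 12
ES_Set construction = 12; EF_Set construction = 12+13 = 25
ES_Costume fitting = 12; EF_Costume fitting = 12+9 = 21
ES_Principal photography = max(EF_Set construction=25, EF_Costume fitting=21) = 25; EF_Principal photography = 25+12 = 37
Expected project duration μ = 37 weeks. Critical path: Location scouting → Set construction → Principal photography.

Variance along critical path = 1.000 + 5.444 + 4.000 = 10.444; σ = √10.444 = 3.232 weeks.
Z = (34 − 37) / 3.232 = -0.928
P(T ≤ 34) = Φ(-0.928) ≈ 0.177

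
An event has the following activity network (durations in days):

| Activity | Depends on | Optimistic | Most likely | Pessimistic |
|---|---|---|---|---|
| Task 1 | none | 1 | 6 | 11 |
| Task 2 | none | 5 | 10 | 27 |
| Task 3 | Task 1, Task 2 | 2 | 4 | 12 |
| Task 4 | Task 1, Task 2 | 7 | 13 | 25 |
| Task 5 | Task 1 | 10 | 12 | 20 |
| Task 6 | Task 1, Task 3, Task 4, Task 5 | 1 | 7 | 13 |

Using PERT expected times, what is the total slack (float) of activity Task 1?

te_Task 1 = (1 + 4·6 + 11)/6 = 36/6 = 6
te_Task 2 = (5 + 4·10 + 27)/6 = 72/6 = 12
te_Task 3 = (2 + 4·4 + 12)/6 = 30/6 = 5
te_Task 4 = (7 + 4·13 + 25)/6 = 84/6 = 14
te_Task 5 = (10 + 4·12 + 20)/6 = 78/6 = 13
te_Task 6 = (1 + 4·7 + 13)/6 = 42/6 = 7

Forward pass:
ES_Task 1 = 0; EF_Task 1 = 6
ES_Task 2 = 0; EF_Task 2 = 12
ES_Task 3 = max(EF_Task 1=6, EF_Task 2=12) = 12; EF_Task 3 = 12+5 = 17
ES_Task 4 = max(EF_Task 1=6, EF_Task 2=12) = 12; EF_Task 4 = 12+14 = 26
ES_Task 5 = 6; EF_Task 5 = 6+13 = 19
ES_Task 6 = max(EF_Task 1=6, EF_Task 3=17, EF_Task 4=26, EF_Task 5=19) = 26; EF_Task 6 = 26+7 = 33
Expected project duration μ = 33 days. Critical path: Task 2 → Task 4 → Task 6.

Backward pass:
LF_Task 6 = 33; LS_Task 6 = 33−7 = 26
LF_Task 5 = LS_Task 6 = 26; LS_Task 5 = 26−13 = 13
LF_Task 4 = LS_Task 6 = 26; LS_Task 4 = 26−14 = 12
LF_Task 3 = LS_Task 6 = 26; LS_Task 3 = 26−5 = 21
LF_Task 2 = min(LS_Task 3=21, LS_Task 4=12) = 12; LS_Task 2 = 12−12 = 0
LF_Task 1 = min(LS_Task 3=21, LS_Task 4=12, LS_Task 5=13, LS_Task 6=26) = 12; LS_Task 1 = 12−6 = 6
Slack_Task 1 = LS_Task 1 − ES_Task 1 = 6 − 0 = 6

6 days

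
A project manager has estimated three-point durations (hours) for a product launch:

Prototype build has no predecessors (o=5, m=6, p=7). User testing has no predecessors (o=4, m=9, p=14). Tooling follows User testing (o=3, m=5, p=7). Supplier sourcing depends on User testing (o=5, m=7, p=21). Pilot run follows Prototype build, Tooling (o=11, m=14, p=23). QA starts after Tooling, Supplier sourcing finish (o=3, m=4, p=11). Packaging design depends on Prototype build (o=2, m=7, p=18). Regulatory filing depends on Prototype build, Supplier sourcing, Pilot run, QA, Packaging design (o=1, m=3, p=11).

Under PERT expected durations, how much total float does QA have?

te_Prototype build = (5 + 4·6 + 7)/6 = 36/6 = 6
te_User testing = (4 + 4·9 + 14)/6 = 54/6 = 9
te_Tooling = (3 + 4·5 + 7)/6 = 30/6 = 5
te_Supplier sourcing = (5 + 4·7 + 21)/6 = 54/6 = 9
te_Pilot run = (11 + 4·14 + 23)/6 = 90/6 = 15
te_QA = (3 + 4·4 + 11)/6 = 30/6 = 5
te_Packaging design = (2 + 4·7 + 18)/6 = 48/6 = 8
te_Regulatory filing = (1 + 4·3 + 11)/6 = 24/6 = 4

Forward pass:
ES_Prototype build = 0; EF_Prototype build = 6
ES_User testing = 0; EF_User testing = 9
ES_Tooling = 9; EF_Tooling = 9+5 = 14
ES_Supplier sourcing = 9; EF_Supplier sourcing = 9+9 = 18
ES_Pilot run = max(EF_Prototype build=6, EF_Tooling=14) = 14; EF_Pilot run = 14+15 = 29
ES_QA = max(EF_Tooling=14, EF_Supplier sourcing=18) = 18; EF_QA = 18+5 = 23
ES_Packaging design = 6; EF_Packaging design = 6+8 = 14
ES_Regulatory filing = max(EF_Prototype build=6, EF_Supplier sourcing=18, EF_Pilot run=29, EF_QA=23, EF_Packaging design=14) = 29; EF_Regulatory filing = 29+4 = 33
Expected project duration μ = 33 hours. Critical path: User testing → Tooling → Pilot run → Regulatory filing.

Backward pass:
LF_Regulatory filing = 33; LS_Regulatory filing = 33−4 = 29
LF_Packaging design = LS_Regulatory filing = 29; LS_Packaging design = 29−8 = 21
LF_QA = LS_Regulatory filing = 29; LS_QA = 29−5 = 24
LF_Pilot run = LS_Regulatory filing = 29; LS_Pilot run = 29−15 = 14
LF_Supplier sourcing = min(LS_QA=24, LS_Regulatory filing=29) = 24; LS_Supplier sourcing = 24−9 = 15
LF_Tooling = min(LS_Pilot run=14, LS_QA=24) = 14; LS_Tooling = 14−5 = 9
LF_User testing = min(LS_Tooling=9, LS_Supplier sourcing=15) = 9; LS_User testing = 9−9 = 0
LF_Prototype build = min(LS_Pilot run=14, LS_Packaging design=21, LS_Regulatory filing=29) = 14; LS_Prototype build = 14−6 = 8
Slack_QA = LS_QA − ES_QA = 24 − 18 = 6

6 hours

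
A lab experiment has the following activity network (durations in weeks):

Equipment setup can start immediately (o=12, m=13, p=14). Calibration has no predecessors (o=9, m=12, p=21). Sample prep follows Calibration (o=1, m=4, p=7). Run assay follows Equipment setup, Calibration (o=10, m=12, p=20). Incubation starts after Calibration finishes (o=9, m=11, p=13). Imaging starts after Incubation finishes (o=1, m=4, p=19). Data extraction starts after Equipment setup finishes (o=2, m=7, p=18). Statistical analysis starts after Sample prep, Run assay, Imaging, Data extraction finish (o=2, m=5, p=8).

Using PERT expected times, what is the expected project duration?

te_Equipment setup = (12 + 4·13 + 14)/6 = 78/6 = 13
te_Calibration = (9 + 4·12 + 21)/6 = 78/6 = 13
te_Sample prep = (1 + 4·4 + 7)/6 = 24/6 = 4
te_Run assay = (10 + 4·12 + 20)/6 = 78/6 = 13
te_Incubation = (9 + 4·11 + 13)/6 = 66/6 = 11
te_Imaging = (1 + 4·4 + 19)/6 = 36/6 = 6
te_Data extraction = (2 + 4·7 + 18)/6 = 48/6 = 8
te_Statistical analysis = (2 + 4·5 + 8)/6 = 30/6 = 5

Forward pass:
ES_Equipment setup = 0; EF_Equipment setup = 13
ES_Calibration = 0; EF_Calibration = 13
ES_Sample prep = 13; EF_Sample prep = 13+4 = 17
ES_Run assay = max(EF_Equipment setup=13, EF_Calibration=13) = 13; EF_Run assay = 13+13 = 26
ES_Incubation = 13; EF_Incubation = 13+11 = 24
ES_Imaging = 24; EF_Imaging = 24+6 = 30
ES_Data extraction = 13; EF_Data extraction = 13+8 = 21
ES_Statistical analysis = max(EF_Sample prep=17, EF_Run assay=26, EF_Imaging=30, EF_Data extraction=21) = 30; EF_Statistical analysis = 30+5 = 35
Expected project duration μ = 35 weeks. Critical path: Calibration → Incubation → Imaging → Statistical analysis.

35 weeks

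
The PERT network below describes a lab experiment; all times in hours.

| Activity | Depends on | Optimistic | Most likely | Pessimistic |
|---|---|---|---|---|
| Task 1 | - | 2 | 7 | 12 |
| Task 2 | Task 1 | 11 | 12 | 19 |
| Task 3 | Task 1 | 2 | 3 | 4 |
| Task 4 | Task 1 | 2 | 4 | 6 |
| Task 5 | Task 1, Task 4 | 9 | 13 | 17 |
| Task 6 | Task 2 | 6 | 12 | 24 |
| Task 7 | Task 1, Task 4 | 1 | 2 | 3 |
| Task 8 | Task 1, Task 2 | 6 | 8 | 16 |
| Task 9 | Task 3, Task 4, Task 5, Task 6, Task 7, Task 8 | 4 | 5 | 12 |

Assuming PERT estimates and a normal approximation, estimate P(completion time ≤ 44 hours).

te_Task 1 = (2 + 4·7 + 12)/6 = 42/6 = 7; σ²_Task 1 = ((12−2)/6)² = 2.778
te_Task 2 = (11 + 4·12 + 19)/6 = 78/6 = 13; σ²_Task 2 = ((19−11)/6)² = 1.778
te_Task 3 = (2 + 4·3 + 4)/6 = 18/6 = 3; σ²_Task 3 = ((4−2)/6)² = 0.111
te_Task 4 = (2 + 4·4 + 6)/6 = 24/6 = 4; σ²_Task 4 = ((6−2)/6)² = 0.444
te_Task 5 = (9 + 4·13 + 17)/6 = 78/6 = 13; σ²_Task 5 = ((17−9)/6)² = 1.778
te_Task 6 = (6 + 4·12 + 24)/6 = 78/6 = 13; σ²_Task 6 = ((24−6)/6)² = 9.000
te_Task 7 = (1 + 4·2 + 3)/6 = 12/6 = 2; σ²_Task 7 = ((3−1)/6)² = 0.111
te_Task 8 = (6 + 4·8 + 16)/6 = 54/6 = 9; σ²_Task 8 = ((16−6)/6)² = 2.778
te_Task 9 = (4 + 4·5 + 12)/6 = 36/6 = 6; σ²_Task 9 = ((12−4)/6)² = 1.778

Forward pass:
ES_Task 1 = 0; EF_Task 1 = 7
ES_Task 2 = 7; EF_Task 2 = 7+13 = 20
ES_Task 3 = 7; EF_Task 3 = 7+3 = 10
ES_Task 4 = 7; EF_Task 4 = 7+4 = 11
ES_Task 5 = max(EF_Task 1=7, EF_Task 4=11) = 11; EF_Task 5 = 11+13 = 24
ES_Task 6 = 20; EF_Task 6 = 20+13 = 33
ES_Task 7 = max(EF_Task 1=7, EF_Task 4=11) = 11; EF_Task 7 = 11+2 = 13
ES_Task 8 = max(EF_Task 1=7, EF_Task 2=20) = 20; EF_Task 8 = 20+9 = 29
ES_Task 9 = max(EF_Task 3=10, EF_Task 4=11, EF_Task 5=24, EF_Task 6=33, EF_Task 7=13, EF_Task 8=29) = 33; EF_Task 9 = 33+6 = 39
Expected project duration μ = 39 hours. Critical path: Task 1 → Task 2 → Task 6 → Task 9.

Variance along critical path = 2.778 + 1.778 + 9.000 + 1.778 = 15.333; σ = √15.333 = 3.916 hours.
Z = (44 − 39) / 3.916 = 1.277
P(T ≤ 44) = Φ(1.277) ≈ 0.899

0.899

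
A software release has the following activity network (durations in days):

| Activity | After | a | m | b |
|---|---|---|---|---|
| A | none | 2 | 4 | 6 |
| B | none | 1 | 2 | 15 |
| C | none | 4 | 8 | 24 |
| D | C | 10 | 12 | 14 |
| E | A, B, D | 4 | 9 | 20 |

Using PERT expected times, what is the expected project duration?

te_A = (2 + 4·4 + 6)/6 = 24/6 = 4
te_B = (1 + 4·2 + 15)/6 = 24/6 = 4
te_C = (4 + 4·8 + 24)/6 = 60/6 = 10
te_D = (10 + 4·12 + 14)/6 = 72/6 = 12
te_E = (4 + 4·9 + 20)/6 = 60/6 = 10

Forward pass:
ES_A = 0; EF_A = 4
ES_B = 0; EF_B = 4
ES_C = 0; EF_C = 10
ES_D = 10; EF_D = 10+12 = 22
ES_E = max(EF_A=4, EF_B=4, EF_D=22) = 22; EF_E = 22+10 = 32
Expected project duration μ = 32 days. Critical path: C → D → E.

32 days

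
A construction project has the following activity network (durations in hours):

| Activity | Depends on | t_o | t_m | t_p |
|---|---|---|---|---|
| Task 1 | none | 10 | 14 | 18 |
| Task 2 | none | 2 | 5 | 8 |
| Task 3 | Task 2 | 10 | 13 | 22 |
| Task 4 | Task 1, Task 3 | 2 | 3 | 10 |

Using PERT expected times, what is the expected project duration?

te_Task 1 = (10 + 4·14 + 18)/6 = 84/6 = 14
te_Task 2 = (2 + 4·5 + 8)/6 = 30/6 = 5
te_Task 3 = (10 + 4·13 + 22)/6 = 84/6 = 14
te_Task 4 = (2 + 4·3 + 10)/6 = 24/6 = 4

Forward pass:
ES_Task 1 = 0; EF_Task 1 = 14
ES_Task 2 = 0; EF_Task 2 = 5
ES_Task 3 = 5; EF_Task 3 = 5+14 = 19
ES_Task 4 = max(EF_Task 1=14, EF_Task 3=19) = 19; EF_Task 4 = 19+4 = 23
Expected project duration μ = 23 hours. Critical path: Task 2 → Task 3 → Task 4.

23 hours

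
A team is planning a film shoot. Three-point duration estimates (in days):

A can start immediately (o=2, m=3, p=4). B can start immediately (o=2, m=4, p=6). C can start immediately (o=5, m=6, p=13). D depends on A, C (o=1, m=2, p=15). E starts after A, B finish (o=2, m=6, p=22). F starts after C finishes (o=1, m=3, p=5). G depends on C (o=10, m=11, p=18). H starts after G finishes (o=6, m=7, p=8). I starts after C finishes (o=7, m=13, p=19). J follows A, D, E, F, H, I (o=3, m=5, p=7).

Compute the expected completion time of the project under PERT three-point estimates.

31 days

te_A = (2 + 4·3 + 4)/6 = 18/6 = 3
te_B = (2 + 4·4 + 6)/6 = 24/6 = 4
te_C = (5 + 4·6 + 13)/6 = 42/6 = 7
te_D = (1 + 4·2 + 15)/6 = 24/6 = 4
te_E = (2 + 4·6 + 22)/6 = 48/6 = 8
te_F = (1 + 4·3 + 5)/6 = 18/6 = 3
te_G = (10 + 4·11 + 18)/6 = 72/6 = 12
te_H = (6 + 4·7 + 8)/6 = 42/6 = 7
te_I = (7 + 4·13 + 19)/6 = 78/6 = 13
te_J = (3 + 4·5 + 7)/6 = 30/6 = 5

Forward pass:
ES_A = 0; EF_A = 3
ES_B = 0; EF_B = 4
ES_C = 0; EF_C = 7
ES_D = max(EF_A=3, EF_C=7) = 7; EF_D = 7+4 = 11
ES_E = max(EF_A=3, EF_B=4) = 4; EF_E = 4+8 = 12
ES_F = 7; EF_F = 7+3 = 10
ES_G = 7; EF_G = 7+12 = 19
ES_H = 19; EF_H = 19+7 = 26
ES_I = 7; EF_I = 7+13 = 20
ES_J = max(EF_A=3, EF_D=11, EF_E=12, EF_F=10, EF_H=26, EF_I=20) = 26; EF_J = 26+5 = 31
Expected project duration μ = 31 days. Critical path: C → G → H → J.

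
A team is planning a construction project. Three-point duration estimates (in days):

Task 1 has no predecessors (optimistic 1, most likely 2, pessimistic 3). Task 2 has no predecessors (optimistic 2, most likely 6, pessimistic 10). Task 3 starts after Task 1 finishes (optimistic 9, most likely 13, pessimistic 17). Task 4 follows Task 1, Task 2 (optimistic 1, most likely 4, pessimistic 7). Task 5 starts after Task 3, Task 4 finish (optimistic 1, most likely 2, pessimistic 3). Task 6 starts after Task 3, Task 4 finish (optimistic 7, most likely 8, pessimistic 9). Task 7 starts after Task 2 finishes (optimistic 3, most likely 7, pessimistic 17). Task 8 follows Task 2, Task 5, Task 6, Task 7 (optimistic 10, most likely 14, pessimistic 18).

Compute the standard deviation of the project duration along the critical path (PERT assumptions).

te_Task 1 = (1 + 4·2 + 3)/6 = 12/6 = 2; σ²_Task 1 = ((3−1)/6)² = 0.111
te_Task 2 = (2 + 4·6 + 10)/6 = 36/6 = 6; σ²_Task 2 = ((10−2)/6)² = 1.778
te_Task 3 = (9 + 4·13 + 17)/6 = 78/6 = 13; σ²_Task 3 = ((17−9)/6)² = 1.778
te_Task 4 = (1 + 4·4 + 7)/6 = 24/6 = 4; σ²_Task 4 = ((7−1)/6)² = 1.000
te_Task 5 = (1 + 4·2 + 3)/6 = 12/6 = 2; σ²_Task 5 = ((3−1)/6)² = 0.111
te_Task 6 = (7 + 4·8 + 9)/6 = 48/6 = 8; σ²_Task 6 = ((9−7)/6)² = 0.111
te_Task 7 = (3 + 4·7 + 17)/6 = 48/6 = 8; σ²_Task 7 = ((17−3)/6)² = 5.444
te_Task 8 = (10 + 4·14 + 18)/6 = 84/6 = 14; σ²_Task 8 = ((18−10)/6)² = 1.778

Forward pass:
ES_Task 1 = 0; EF_Task 1 = 2
ES_Task 2 = 0; EF_Task 2 = 6
ES_Task 3 = 2; EF_Task 3 = 2+13 = 15
ES_Task 4 = max(EF_Task 1=2, EF_Task 2=6) = 6; EF_Task 4 = 6+4 = 10
ES_Task 5 = max(EF_Task 3=15, EF_Task 4=10) = 15; EF_Task 5 = 15+2 = 17
ES_Task 6 = max(EF_Task 3=15, EF_Task 4=10) = 15; EF_Task 6 = 15+8 = 23
ES_Task 7 = 6; EF_Task 7 = 6+8 = 14
ES_Task 8 = max(EF_Task 2=6, EF_Task 5=17, EF_Task 6=23, EF_Task 7=14) = 23; EF_Task 8 = 23+14 = 37
Expected project duration μ = 37 days. Critical path: Task 1 → Task 3 → Task 6 → Task 8.

Variance along critical path = 0.111 + 1.778 + 0.111 + 1.778 = 3.778
σ = √3.778 = 1.944 days

1.94 days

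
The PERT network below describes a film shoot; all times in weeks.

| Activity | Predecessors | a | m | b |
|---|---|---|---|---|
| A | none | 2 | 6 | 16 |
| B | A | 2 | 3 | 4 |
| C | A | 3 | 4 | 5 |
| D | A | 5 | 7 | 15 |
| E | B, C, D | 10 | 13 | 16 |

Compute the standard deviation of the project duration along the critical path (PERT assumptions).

te_A = (2 + 4·6 + 16)/6 = 42/6 = 7; σ²_A = ((16−2)/6)² = 5.444
te_B = (2 + 4·3 + 4)/6 = 18/6 = 3; σ²_B = ((4−2)/6)² = 0.111
te_C = (3 + 4·4 + 5)/6 = 24/6 = 4; σ²_C = ((5−3)/6)² = 0.111
te_D = (5 + 4·7 + 15)/6 = 48/6 = 8; σ²_D = ((15−5)/6)² = 2.778
te_E = (10 + 4·13 + 16)/6 = 78/6 = 13; σ²_E = ((16−10)/6)² = 1.000

Forward pass:
ES_A = 0; EF_A = 7
ES_B = 7; EF_B = 7+3 = 10
ES_C = 7; EF_C = 7+4 = 11
ES_D = 7; EF_D = 7+8 = 15
ES_E = max(EF_B=10, EF_C=11, EF_D=15) = 15; EF_E = 15+13 = 28
Expected project duration μ = 28 weeks. Critical path: A → D → E.

Variance along critical path = 5.444 + 2.778 + 1.000 = 9.222
σ = √9.222 = 3.037 weeks

3.04 weeks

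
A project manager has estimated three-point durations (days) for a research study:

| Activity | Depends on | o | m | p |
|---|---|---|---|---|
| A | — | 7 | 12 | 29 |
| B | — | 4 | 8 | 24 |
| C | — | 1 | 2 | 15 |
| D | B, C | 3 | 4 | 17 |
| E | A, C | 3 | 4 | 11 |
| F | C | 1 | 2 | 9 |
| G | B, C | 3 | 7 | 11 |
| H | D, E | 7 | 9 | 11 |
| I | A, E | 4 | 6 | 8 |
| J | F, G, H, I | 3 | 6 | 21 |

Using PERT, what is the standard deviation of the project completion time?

te_A = (7 + 4·12 + 29)/6 = 84/6 = 14; σ²_A = ((29−7)/6)² = 13.444
te_B = (4 + 4·8 + 24)/6 = 60/6 = 10; σ²_B = ((24−4)/6)² = 11.111
te_C = (1 + 4·2 + 15)/6 = 24/6 = 4; σ²_C = ((15−1)/6)² = 5.444
te_D = (3 + 4·4 + 17)/6 = 36/6 = 6; σ²_D = ((17−3)/6)² = 5.444
te_E = (3 + 4·4 + 11)/6 = 30/6 = 5; σ²_E = ((11−3)/6)² = 1.778
te_F = (1 + 4·2 + 9)/6 = 18/6 = 3; σ²_F = ((9−1)/6)² = 1.778
te_G = (3 + 4·7 + 11)/6 = 42/6 = 7; σ²_G = ((11−3)/6)² = 1.778
te_H = (7 + 4·9 + 11)/6 = 54/6 = 9; σ²_H = ((11−7)/6)² = 0.444
te_I = (4 + 4·6 + 8)/6 = 36/6 = 6; σ²_I = ((8−4)/6)² = 0.444
te_J = (3 + 4·6 + 21)/6 = 48/6 = 8; σ²_J = ((21−3)/6)² = 9.000

Forward pass:
ES_A = 0; EF_A = 14
ES_B = 0; EF_B = 10
ES_C = 0; EF_C = 4
ES_D = max(EF_B=10, EF_C=4) = 10; EF_D = 10+6 = 16
ES_E = max(EF_A=14, EF_C=4) = 14; EF_E = 14+5 = 19
ES_F = 4; EF_F = 4+3 = 7
ES_G = max(EF_B=10, EF_C=4) = 10; EF_G = 10+7 = 17
ES_H = max(EF_D=16, EF_E=19) = 19; EF_H = 19+9 = 28
ES_I = max(EF_A=14, EF_E=19) = 19; EF_I = 19+6 = 25
ES_J = max(EF_F=7, EF_G=17, EF_H=28, EF_I=25) = 28; EF_J = 28+8 = 36
Expected project duration μ = 36 days. Critical path: A → E → H → J.

Variance along critical path = 13.444 + 1.778 + 0.444 + 9.000 = 24.667
σ = √24.667 = 4.967 days

4.97 days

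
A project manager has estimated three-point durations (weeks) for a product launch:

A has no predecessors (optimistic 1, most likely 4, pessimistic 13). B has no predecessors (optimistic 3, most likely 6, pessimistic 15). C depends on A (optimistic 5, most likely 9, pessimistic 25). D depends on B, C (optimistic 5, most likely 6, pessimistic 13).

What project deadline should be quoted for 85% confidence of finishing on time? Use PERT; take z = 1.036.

te_A = (1 + 4·4 + 13)/6 = 30/6 = 5; σ²_A = ((13−1)/6)² = 4.000
te_B = (3 + 4·6 + 15)/6 = 42/6 = 7; σ²_B = ((15−3)/6)² = 4.000
te_C = (5 + 4·9 + 25)/6 = 66/6 = 11; σ²_C = ((25−5)/6)² = 11.111
te_D = (5 + 4·6 + 13)/6 = 42/6 = 7; σ²_D = ((13−5)/6)² = 1.778

Forward pass:
ES_A = 0; EF_A = 5
ES_B = 0; EF_B = 7
ES_C = 5; EF_C = 5+11 = 16
ES_D = max(EF_B=7, EF_C=16) = 16; EF_D = 16+7 = 23
Expected project duration μ = 23 weeks. Critical path: A → C → D.

Variance along critical path = 4.000 + 11.111 + 1.778 = 16.889; σ = 4.110 weeks.
D = μ + z·σ = 23 + 1.036·4.110 = 27.3 weeks

27.3 weeks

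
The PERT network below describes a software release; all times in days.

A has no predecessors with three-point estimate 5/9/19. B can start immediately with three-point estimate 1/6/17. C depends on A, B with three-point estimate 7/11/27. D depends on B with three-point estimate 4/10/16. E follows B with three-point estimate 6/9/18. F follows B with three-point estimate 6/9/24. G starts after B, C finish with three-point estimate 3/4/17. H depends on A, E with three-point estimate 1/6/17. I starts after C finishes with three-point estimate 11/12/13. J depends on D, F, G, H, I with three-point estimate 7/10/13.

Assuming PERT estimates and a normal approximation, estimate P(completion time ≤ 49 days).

te_A = (5 + 4·9 + 19)/6 = 60/6 = 10; σ²_A = ((19−5)/6)² = 5.444
te_B = (1 + 4·6 + 17)/6 = 42/6 = 7; σ²_B = ((17−1)/6)² = 7.111
te_C = (7 + 4·11 + 27)/6 = 78/6 = 13; σ²_C = ((27−7)/6)² = 11.111
te_D = (4 + 4·10 + 16)/6 = 60/6 = 10; σ²_D = ((16−4)/6)² = 4.000
te_E = (6 + 4·9 + 18)/6 = 60/6 = 10; σ²_E = ((18−6)/6)² = 4.000
te_F = (6 + 4·9 + 24)/6 = 66/6 = 11; σ²_F = ((24−6)/6)² = 9.000
te_G = (3 + 4·4 + 17)/6 = 36/6 = 6; σ²_G = ((17−3)/6)² = 5.444
te_H = (1 + 4·6 + 17)/6 = 42/6 = 7; σ²_H = ((17−1)/6)² = 7.111
te_I = (11 + 4·12 + 13)/6 = 72/6 = 12; σ²_I = ((13−11)/6)² = 0.111
te_J = (7 + 4·10 + 13)/6 = 60/6 = 10; σ²_J = ((13−7)/6)² = 1.000

Forward pass:
ES_A = 0; EF_A = 10
ES_B = 0; EF_B = 7
ES_C = max(EF_A=10, EF_B=7) = 10; EF_C = 10+13 = 23
ES_D = 7; EF_D = 7+10 = 17
ES_E = 7; EF_E = 7+10 = 17
ES_F = 7; EF_F = 7+11 = 18
ES_G = max(EF_B=7, EF_C=23) = 23; EF_G = 23+6 = 29
ES_H = max(EF_A=10, EF_E=17) = 17; EF_H = 17+7 = 24
ES_I = 23; EF_I = 23+12 = 35
ES_J = max(EF_D=17, EF_F=18, EF_G=29, EF_H=24, EF_I=35) = 35; EF_J = 35+10 = 45
Expected project duration μ = 45 days. Critical path: A → C → I → J.

Variance along critical path = 5.444 + 11.111 + 0.111 + 1.000 = 17.667; σ = √17.667 = 4.203 days.
Z = (49 − 45) / 4.203 = 0.952
P(T ≤ 49) = Φ(0.952) ≈ 0.829

0.829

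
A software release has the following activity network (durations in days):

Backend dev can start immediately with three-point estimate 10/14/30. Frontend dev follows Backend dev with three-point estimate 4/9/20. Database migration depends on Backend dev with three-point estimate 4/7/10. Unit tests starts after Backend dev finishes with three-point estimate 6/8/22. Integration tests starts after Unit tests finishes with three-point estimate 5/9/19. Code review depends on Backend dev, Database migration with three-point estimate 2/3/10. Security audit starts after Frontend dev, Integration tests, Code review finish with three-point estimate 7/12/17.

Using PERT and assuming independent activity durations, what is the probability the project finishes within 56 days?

te_Backend dev = (10 + 4·14 + 30)/6 = 96/6 = 16; σ²_Backend dev = ((30−10)/6)² = 11.111
te_Frontend dev = (4 + 4·9 + 20)/6 = 60/6 = 10; σ²_Frontend dev = ((20−4)/6)² = 7.111
te_Database migration = (4 + 4·7 + 10)/6 = 42/6 = 7; σ²_Database migration = ((10−4)/6)² = 1.000
te_Unit tests = (6 + 4·8 + 22)/6 = 60/6 = 10; σ²_Unit tests = ((22−6)/6)² = 7.111
te_Integration tests = (5 + 4·9 + 19)/6 = 60/6 = 10; σ²_Integration tests = ((19−5)/6)² = 5.444
te_Code review = (2 + 4·3 + 10)/6 = 24/6 = 4; σ²_Code review = ((10−2)/6)² = 1.778
te_Security audit = (7 + 4·12 + 17)/6 = 72/6 = 12; σ²_Security audit = ((17−7)/6)² = 2.778

Forward pass:
ES_Backend dev = 0; EF_Backend dev = 16
ES_Frontend dev = 16; EF_Frontend dev = 16+10 = 26
ES_Database migration = 16; EF_Database migration = 16+7 = 23
ES_Unit tests = 16; EF_Unit tests = 16+10 = 26
ES_Integration tests = 26; EF_Integration tests = 26+10 = 36
ES_Code review = max(EF_Backend dev=16, EF_Database migration=23) = 23; EF_Code review = 23+4 = 27
ES_Security audit = max(EF_Frontend dev=26, EF_Integration tests=36, EF_Code review=27) = 36; EF_Security audit = 36+12 = 48
Expected project duration μ = 48 days. Critical path: Backend dev → Unit tests → Integration tests → Security audit.

Variance along critical path = 11.111 + 7.111 + 5.444 + 2.778 = 26.444; σ = √26.444 = 5.142 days.
Z = (56 − 48) / 5.142 = 1.556
P(T ≤ 56) = Φ(1.556) ≈ 0.940

0.940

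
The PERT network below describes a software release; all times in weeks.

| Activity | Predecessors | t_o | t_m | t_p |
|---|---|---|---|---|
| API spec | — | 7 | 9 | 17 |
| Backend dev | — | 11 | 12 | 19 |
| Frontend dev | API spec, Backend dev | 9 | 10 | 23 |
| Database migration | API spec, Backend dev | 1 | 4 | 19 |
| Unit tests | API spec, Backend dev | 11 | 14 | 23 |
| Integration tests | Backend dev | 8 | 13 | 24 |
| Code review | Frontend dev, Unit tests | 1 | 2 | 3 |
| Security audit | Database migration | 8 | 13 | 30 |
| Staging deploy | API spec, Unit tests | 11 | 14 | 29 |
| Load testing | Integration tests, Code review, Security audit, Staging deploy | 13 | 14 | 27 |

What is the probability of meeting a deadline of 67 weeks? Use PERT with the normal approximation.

te_API spec = (7 + 4·9 + 17)/6 = 60/6 = 10; σ²_API spec = ((17−7)/6)² = 2.778
te_Backend dev = (11 + 4·12 + 19)/6 = 78/6 = 13; σ²_Backend dev = ((19−11)/6)² = 1.778
te_Frontend dev = (9 + 4·10 + 23)/6 = 72/6 = 12; σ²_Frontend dev = ((23−9)/6)² = 5.444
te_Database migration = (1 + 4·4 + 19)/6 = 36/6 = 6; σ²_Database migration = ((19−1)/6)² = 9.000
te_Unit tests = (11 + 4·14 + 23)/6 = 90/6 = 15; σ²_Unit tests = ((23−11)/6)² = 4.000
te_Integration tests = (8 + 4·13 + 24)/6 = 84/6 = 14; σ²_Integration tests = ((24−8)/6)² = 7.111
te_Code review = (1 + 4·2 + 3)/6 = 12/6 = 2; σ²_Code review = ((3−1)/6)² = 0.111
te_Security audit = (8 + 4·13 + 30)/6 = 90/6 = 15; σ²_Security audit = ((30−8)/6)² = 13.444
te_Staging deploy = (11 + 4·14 + 29)/6 = 96/6 = 16; σ²_Staging deploy = ((29−11)/6)² = 9.000
te_Load testing = (13 + 4·14 + 27)/6 = 96/6 = 16; σ²_Load testing = ((27−13)/6)² = 5.444

Forward pass:
ES_API spec = 0; EF_API spec = 10
ES_Backend dev = 0; EF_Backend dev = 13
ES_Frontend dev = max(EF_API spec=10, EF_Backend dev=13) = 13; EF_Frontend dev = 13+12 = 25
ES_Database migration = max(EF_API spec=10, EF_Backend dev=13) = 13; EF_Database migration = 13+6 = 19
ES_Unit tests = max(EF_API spec=10, EF_Backend dev=13) = 13; EF_Unit tests = 13+15 = 28
ES_Integration tests = 13; EF_Integration tests = 13+14 = 27
ES_Code review = max(EF_Frontend dev=25, EF_Unit tests=28) = 28; EF_Code review = 28+2 = 30
ES_Security audit = 19; EF_Security audit = 19+15 = 34
ES_Staging deploy = max(EF_API spec=10, EF_Unit tests=28) = 28; EF_Staging deploy = 28+16 = 44
ES_Load testing = max(EF_Integration tests=27, EF_Code review=30, EF_Security audit=34, EF_Staging deploy=44) = 44; EF_Load testing = 44+16 = 60
Expected project duration μ = 60 weeks. Critical path: Backend dev → Unit tests → Staging deploy → Load testing.

Variance along critical path = 1.778 + 4.000 + 9.000 + 5.444 = 20.222; σ = √20.222 = 4.497 weeks.
Z = (67 − 60) / 4.497 = 1.557
P(T ≤ 67) = Φ(1.557) ≈ 0.940

0.940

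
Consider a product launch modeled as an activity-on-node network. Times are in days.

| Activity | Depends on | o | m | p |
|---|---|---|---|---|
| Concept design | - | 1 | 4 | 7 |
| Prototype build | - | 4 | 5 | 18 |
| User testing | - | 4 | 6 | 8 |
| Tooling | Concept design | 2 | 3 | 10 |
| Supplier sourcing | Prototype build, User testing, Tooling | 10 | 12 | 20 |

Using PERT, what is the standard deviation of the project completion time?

2.36 days

te_Concept design = (1 + 4·4 + 7)/6 = 24/6 = 4; σ²_Concept design = ((7−1)/6)² = 1.000
te_Prototype build = (4 + 4·5 + 18)/6 = 42/6 = 7; σ²_Prototype build = ((18−4)/6)² = 5.444
te_User testing = (4 + 4·6 + 8)/6 = 36/6 = 6; σ²_User testing = ((8−4)/6)² = 0.444
te_Tooling = (2 + 4·3 + 10)/6 = 24/6 = 4; σ²_Tooling = ((10−2)/6)² = 1.778
te_Supplier sourcing = (10 + 4·12 + 20)/6 = 78/6 = 13; σ²_Supplier sourcing = ((20−10)/6)² = 2.778

Forward pass:
ES_Concept design = 0; EF_Concept design = 4
ES_Prototype build = 0; EF_Prototype build = 7
ES_User testing = 0; EF_User testing = 6
ES_Tooling = 4; EF_Tooling = 4+4 = 8
ES_Supplier sourcing = max(EF_Prototype build=7, EF_User testing=6, EF_Tooling=8) = 8; EF_Supplier sourcing = 8+13 = 21
Expected project duration μ = 21 days. Critical path: Concept design → Tooling → Supplier sourcing.

Variance along critical path = 1.000 + 1.778 + 2.778 = 5.556
σ = √5.556 = 2.357 days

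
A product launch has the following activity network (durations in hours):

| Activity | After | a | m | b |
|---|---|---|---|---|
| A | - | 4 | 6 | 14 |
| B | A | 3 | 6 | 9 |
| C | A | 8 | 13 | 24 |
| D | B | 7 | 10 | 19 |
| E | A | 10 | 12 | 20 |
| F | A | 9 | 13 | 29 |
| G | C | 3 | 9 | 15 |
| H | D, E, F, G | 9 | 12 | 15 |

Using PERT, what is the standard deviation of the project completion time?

te_A = (4 + 4·6 + 14)/6 = 42/6 = 7; σ²_A = ((14−4)/6)² = 2.778
te_B = (3 + 4·6 + 9)/6 = 36/6 = 6; σ²_B = ((9−3)/6)² = 1.000
te_C = (8 + 4·13 + 24)/6 = 84/6 = 14; σ²_C = ((24−8)/6)² = 7.111
te_D = (7 + 4·10 + 19)/6 = 66/6 = 11; σ²_D = ((19−7)/6)² = 4.000
te_E = (10 + 4·12 + 20)/6 = 78/6 = 13; σ²_E = ((20−10)/6)² = 2.778
te_F = (9 + 4·13 + 29)/6 = 90/6 = 15; σ²_F = ((29−9)/6)² = 11.111
te_G = (3 + 4·9 + 15)/6 = 54/6 = 9; σ²_G = ((15−3)/6)² = 4.000
te_H = (9 + 4·12 + 15)/6 = 72/6 = 12; σ²_H = ((15−9)/6)² = 1.000

Forward pass:
ES_A = 0; EF_A = 7
ES_B = 7; EF_B = 7+6 = 13
ES_C = 7; EF_C = 7+14 = 21
ES_D = 13; EF_D = 13+11 = 24
ES_E = 7; EF_E = 7+13 = 20
ES_F = 7; EF_F = 7+15 = 22
ES_G = 21; EF_G = 21+9 = 30
ES_H = max(EF_D=24, EF_E=20, EF_F=22, EF_G=30) = 30; EF_H = 30+12 = 42
Expected project duration μ = 42 hours. Critical path: A → C → G → H.

Variance along critical path = 2.778 + 7.111 + 4.000 + 1.000 = 14.889
σ = √14.889 = 3.859 hours

3.86 hours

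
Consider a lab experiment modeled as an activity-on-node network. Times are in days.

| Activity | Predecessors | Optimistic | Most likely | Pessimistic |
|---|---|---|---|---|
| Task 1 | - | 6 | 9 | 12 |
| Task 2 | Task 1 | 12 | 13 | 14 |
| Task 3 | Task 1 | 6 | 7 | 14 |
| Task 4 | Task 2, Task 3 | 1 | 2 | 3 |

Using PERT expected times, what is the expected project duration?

te_Task 1 = (6 + 4·9 + 12)/6 = 54/6 = 9
te_Task 2 = (12 + 4·13 + 14)/6 = 78/6 = 13
te_Task 3 = (6 + 4·7 + 14)/6 = 48/6 = 8
te_Task 4 = (1 + 4·2 + 3)/6 = 12/6 = 2

Forward pass:
ES_Task 1 = 0; EF_Task 1 = 9
ES_Task 2 = 9; EF_Task 2 = 9+13 = 22
ES_Task 3 = 9; EF_Task 3 = 9+8 = 17
ES_Task 4 = max(EF_Task 2=22, EF_Task 3=17) = 22; EF_Task 4 = 22+2 = 24
Expected project duration μ = 24 days. Critical path: Task 1 → Task 2 → Task 4.

24 days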